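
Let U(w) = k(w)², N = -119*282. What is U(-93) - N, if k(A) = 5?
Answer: 33583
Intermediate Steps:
N = -33558
U(w) = 25 (U(w) = 5² = 25)
U(-93) - N = 25 - 1*(-33558) = 25 + 33558 = 33583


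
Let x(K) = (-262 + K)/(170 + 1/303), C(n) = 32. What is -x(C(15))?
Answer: 69690/51511 ≈ 1.3529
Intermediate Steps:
x(K) = -79386/51511 + 303*K/51511 (x(K) = (-262 + K)/(170 + 1*(1/303)) = (-262 + K)/(170 + 1/303) = (-262 + K)/(51511/303) = (-262 + K)*(303/51511) = -79386/51511 + 303*K/51511)
-x(C(15)) = -(-79386/51511 + (303/51511)*32) = -(-79386/51511 + 9696/51511) = -1*(-69690/51511) = 69690/51511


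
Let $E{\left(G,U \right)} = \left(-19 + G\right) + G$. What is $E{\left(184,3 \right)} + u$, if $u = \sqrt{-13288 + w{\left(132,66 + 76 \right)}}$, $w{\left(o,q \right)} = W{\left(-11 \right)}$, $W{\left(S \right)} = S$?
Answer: $349 + i \sqrt{13299} \approx 349.0 + 115.32 i$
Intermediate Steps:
$w{\left(o,q \right)} = -11$
$E{\left(G,U \right)} = -19 + 2 G$
$u = i \sqrt{13299}$ ($u = \sqrt{-13288 - 11} = \sqrt{-13299} = i \sqrt{13299} \approx 115.32 i$)
$E{\left(184,3 \right)} + u = \left(-19 + 2 \cdot 184\right) + i \sqrt{13299} = \left(-19 + 368\right) + i \sqrt{13299} = 349 + i \sqrt{13299}$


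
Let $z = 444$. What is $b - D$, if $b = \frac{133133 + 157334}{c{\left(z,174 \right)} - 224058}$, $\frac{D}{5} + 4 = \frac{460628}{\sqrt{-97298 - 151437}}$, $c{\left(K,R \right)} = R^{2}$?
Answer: $\frac{3585173}{193782} + \frac{460628 i \sqrt{248735}}{49747} \approx 18.501 + 4618.0 i$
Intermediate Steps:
$D = -20 - \frac{460628 i \sqrt{248735}}{49747}$ ($D = -20 + 5 \frac{460628}{\sqrt{-97298 - 151437}} = -20 + 5 \frac{460628}{\sqrt{-248735}} = -20 + 5 \frac{460628}{i \sqrt{248735}} = -20 + 5 \cdot 460628 \left(- \frac{i \sqrt{248735}}{248735}\right) = -20 + 5 \left(- \frac{460628 i \sqrt{248735}}{248735}\right) = -20 - \frac{460628 i \sqrt{248735}}{49747} \approx -20.0 - 4618.0 i$)
$b = - \frac{290467}{193782}$ ($b = \frac{133133 + 157334}{174^{2} - 224058} = \frac{290467}{30276 - 224058} = \frac{290467}{-193782} = 290467 \left(- \frac{1}{193782}\right) = - \frac{290467}{193782} \approx -1.4989$)
$b - D = - \frac{290467}{193782} - \left(-20 - \frac{460628 i \sqrt{248735}}{49747}\right) = - \frac{290467}{193782} + \left(20 + \frac{460628 i \sqrt{248735}}{49747}\right) = \frac{3585173}{193782} + \frac{460628 i \sqrt{248735}}{49747}$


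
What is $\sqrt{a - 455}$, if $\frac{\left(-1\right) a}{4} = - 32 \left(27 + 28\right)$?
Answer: $\sqrt{6585} \approx 81.148$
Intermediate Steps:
$a = 7040$ ($a = - 4 \left(- 32 \left(27 + 28\right)\right) = - 4 \left(\left(-32\right) 55\right) = \left(-4\right) \left(-1760\right) = 7040$)
$\sqrt{a - 455} = \sqrt{7040 - 455} = \sqrt{6585}$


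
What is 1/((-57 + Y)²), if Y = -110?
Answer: 1/27889 ≈ 3.5856e-5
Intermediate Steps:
1/((-57 + Y)²) = 1/((-57 - 110)²) = 1/((-167)²) = 1/27889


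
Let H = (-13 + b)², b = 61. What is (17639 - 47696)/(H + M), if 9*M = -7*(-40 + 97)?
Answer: -90171/6779 ≈ -13.302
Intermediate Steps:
H = 2304 (H = (-13 + 61)² = 48² = 2304)
M = -133/3 (M = (-7*(-40 + 97))/9 = (-7*57)/9 = (⅑)*(-399) = -133/3 ≈ -44.333)
(17639 - 47696)/(H + M) = (17639 - 47696)/(2304 - 133/3) = -30057/6779/3 = -30057*3/6779 = -90171/6779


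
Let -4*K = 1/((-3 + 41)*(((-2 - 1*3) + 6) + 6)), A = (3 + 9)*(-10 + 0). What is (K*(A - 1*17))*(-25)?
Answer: -3425/1064 ≈ -3.2190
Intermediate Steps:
A = -120 (A = 12*(-10) = -120)
K = -1/1064 (K = -1/(4*(-3 + 41)*(((-2 - 1*3) + 6) + 6)) = -1/(4*38*(((-2 - 3) + 6) + 6)) = -1/(152*((-5 + 6) + 6)) = -1/(152*(1 + 6)) = -1/(152*7) = -¼*1/266 = -1/1064 ≈ -0.00093985)
(K*(A - 1*17))*(-25) = -(-120 - 1*17)/1064*(-25) = -(-120 - 17)/1064*(-25) = -1/1064*(-137)*(-25) = (137/1064)*(-25) = -3425/1064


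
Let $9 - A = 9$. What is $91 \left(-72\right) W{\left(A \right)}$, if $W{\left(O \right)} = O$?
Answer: $0$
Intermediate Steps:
$A = 0$ ($A = 9 - 9 = 0$)
$91 \left(-72\right) W{\left(A \right)} = 91 \left(-72\right) 0 = \left(-6552\right) 0 = 0$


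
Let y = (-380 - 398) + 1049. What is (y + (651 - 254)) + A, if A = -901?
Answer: -233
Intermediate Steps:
y = 271 (y = -778 + 1049 = 271)
(y + (651 - 254)) + A = (271 + (651 - 254)) - 901 = (271 + 397) - 901 = 668 - 901 = -233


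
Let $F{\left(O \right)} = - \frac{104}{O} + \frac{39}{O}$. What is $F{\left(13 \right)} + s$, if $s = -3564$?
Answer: $-3569$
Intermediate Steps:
$F{\left(O \right)} = - \frac{65}{O}$
$F{\left(13 \right)} + s = - \frac{65}{13} - 3564 = \left(-65\right) \frac{1}{13} - 3564 = -5 - 3564 = -3569$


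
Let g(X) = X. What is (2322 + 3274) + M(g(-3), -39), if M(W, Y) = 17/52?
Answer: 291009/52 ≈ 5596.3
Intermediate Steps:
M(W, Y) = 17/52 (M(W, Y) = 17*(1/52) = 17/52)
(2322 + 3274) + M(g(-3), -39) = (2322 + 3274) + 17/52 = 5596 + 17/52 = 291009/52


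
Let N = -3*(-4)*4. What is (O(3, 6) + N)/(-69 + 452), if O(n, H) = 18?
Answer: 66/383 ≈ 0.17232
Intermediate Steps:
N = 48 (N = 12*4 = 48)
(O(3, 6) + N)/(-69 + 452) = (18 + 48)/(-69 + 452) = 66/383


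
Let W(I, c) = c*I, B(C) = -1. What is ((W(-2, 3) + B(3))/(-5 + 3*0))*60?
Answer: 84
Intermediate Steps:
W(I, c) = I*c
((W(-2, 3) + B(3))/(-5 + 3*0))*60 = ((-2*3 - 1)/(-5 + 3*0))*60 = ((-6 - 1)/(-5 + 0))*60 = -7/(-5)*60 = -7*(-1/5)*60 = (7/5)*60 = 84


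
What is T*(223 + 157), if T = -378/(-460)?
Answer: 7182/23 ≈ 312.26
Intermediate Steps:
T = 189/230 (T = -378*(-1/460) = 189/230 ≈ 0.82174)
T*(223 + 157) = 189*(223 + 157)/230 = (189/230)*380 = 7182/23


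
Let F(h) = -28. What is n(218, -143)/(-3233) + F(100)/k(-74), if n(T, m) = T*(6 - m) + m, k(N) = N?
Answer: -1151281/119621 ≈ -9.6244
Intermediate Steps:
n(T, m) = m + T*(6 - m)
n(218, -143)/(-3233) + F(100)/k(-74) = (-143 + 6*218 - 1*218*(-143))/(-3233) - 28/(-74) = (-143 + 1308 + 31174)*(-1/3233) - 28*(-1/74) = 32339*(-1/3233) + 14/37 = -32339/3233 + 14/37 = -1151281/119621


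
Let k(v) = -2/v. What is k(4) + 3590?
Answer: 7179/2 ≈ 3589.5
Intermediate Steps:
k(4) + 3590 = -2/4 + 3590 = -2*¼ + 3590 = -½ + 3590 = 7179/2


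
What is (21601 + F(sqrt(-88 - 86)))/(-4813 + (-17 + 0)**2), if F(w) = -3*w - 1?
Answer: -1800/377 + I*sqrt(174)/1508 ≈ -4.7745 + 0.0087473*I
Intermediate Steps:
F(w) = -1 - 3*w
(21601 + F(sqrt(-88 - 86)))/(-4813 + (-17 + 0)**2) = (21601 + (-1 - 3*sqrt(-88 - 86)))/(-4813 + (-17 + 0)**2) = (21601 + (-1 - 3*I*sqrt(174)))/(-4813 + (-17)**2) = (21601 + (-1 - 3*I*sqrt(174)))/(-4813 + 289) = (21601 + (-1 - 3*I*sqrt(174)))/(-4524) = (21600 - 3*I*sqrt(174))*(-1/4524) = -1800/377 + I*sqrt(174)/1508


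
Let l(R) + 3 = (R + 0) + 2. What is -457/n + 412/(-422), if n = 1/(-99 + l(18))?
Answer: 7906808/211 ≈ 37473.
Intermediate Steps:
l(R) = -1 + R (l(R) = -3 + ((R + 0) + 2) = -3 + (R + 2) = -3 + (2 + R) = -1 + R)
n = -1/82 (n = 1/(-99 + (-1 + 18)) = 1/(-99 + 17) = 1/(-82) = -1/82 ≈ -0.012195)
-457/n + 412/(-422) = -457/(-1/82) + 412/(-422) = -457*(-82) + 412*(-1/422) = 37474 - 206/211 = 7906808/211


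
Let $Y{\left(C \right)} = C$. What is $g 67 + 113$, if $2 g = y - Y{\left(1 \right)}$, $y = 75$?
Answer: $2592$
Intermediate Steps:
$g = 37$ ($g = \frac{75 - 1}{2} = \frac{1}{2} \cdot 74 = 37$)
$g 67 + 113 = 37 \cdot 67 + 113 = 2479 + 113 = 2592$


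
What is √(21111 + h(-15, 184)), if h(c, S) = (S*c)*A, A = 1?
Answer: 3*√2039 ≈ 135.47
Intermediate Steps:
h(c, S) = S*c (h(c, S) = (S*c)*1 = S*c)
√(21111 + h(-15, 184)) = √(21111 + 184*(-15)) = √(21111 - 2760) = √18351 = 3*√2039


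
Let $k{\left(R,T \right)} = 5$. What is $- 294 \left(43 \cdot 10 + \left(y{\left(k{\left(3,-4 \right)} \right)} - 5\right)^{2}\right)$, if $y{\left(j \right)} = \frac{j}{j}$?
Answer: $-131124$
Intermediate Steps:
$y{\left(j \right)} = 1$
$- 294 \left(43 \cdot 10 + \left(y{\left(k{\left(3,-4 \right)} \right)} - 5\right)^{2}\right) = - 294 \left(43 \cdot 10 + \left(1 - 5\right)^{2}\right) = - 294 \left(430 + \left(-4\right)^{2}\right) = - 294 \left(430 + 16\right) = \left(-294\right) 446 = -131124$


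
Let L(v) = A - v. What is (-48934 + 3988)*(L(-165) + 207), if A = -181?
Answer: -8584686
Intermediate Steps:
L(v) = -181 - v
(-48934 + 3988)*(L(-165) + 207) = (-48934 + 3988)*((-181 - 1*(-165)) + 207) = -44946*((-181 + 165) + 207) = -44946*(-16 + 207) = -44946*191 = -8584686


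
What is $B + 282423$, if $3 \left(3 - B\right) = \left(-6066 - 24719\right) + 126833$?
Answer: $250410$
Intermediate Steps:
$B = -32013$ ($B = 3 - \frac{\left(-6066 - 24719\right) + 126833}{3} = 3 - \frac{-30785 + 126833}{3} = 3 - 32016 = -32013$)
$B + 282423 = -32013 + 282423 = 250410$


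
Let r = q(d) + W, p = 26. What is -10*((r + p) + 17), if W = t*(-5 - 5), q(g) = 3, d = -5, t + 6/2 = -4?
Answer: -1160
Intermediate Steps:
t = -7 (t = -3 - 4 = -7)
W = 70 (W = -7*(-5 - 5) = -7*(-10) = 70)
r = 73 (r = 3 + 70 = 73)
-10*((r + p) + 17) = -10*((73 + 26) + 17) = -10*(99 + 17) = -10*116 = -1160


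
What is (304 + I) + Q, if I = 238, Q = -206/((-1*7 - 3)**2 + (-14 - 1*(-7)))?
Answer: 50200/93 ≈ 539.79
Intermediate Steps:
Q = -206/93 (Q = -206/((-7 - 3)**2 + (-14 + 7)) = -206/((-10)**2 - 7) = -206/(100 - 7) = -206/93 ≈ -2.2151)
(304 + I) + Q = (304 + 238) - 206/93 = 542 - 206/93 = 50200/93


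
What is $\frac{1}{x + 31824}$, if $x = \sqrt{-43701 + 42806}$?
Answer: $\frac{31824}{1012767871} - \frac{i \sqrt{895}}{1012767871} \approx 3.1423 \cdot 10^{-5} - 2.9539 \cdot 10^{-8} i$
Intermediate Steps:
$x = i \sqrt{895}$ ($x = \sqrt{-895} = i \sqrt{895} \approx 29.917 i$)
$\frac{1}{x + 31824} = \frac{1}{i \sqrt{895} + 31824} = \frac{1}{31824 + i \sqrt{895}}$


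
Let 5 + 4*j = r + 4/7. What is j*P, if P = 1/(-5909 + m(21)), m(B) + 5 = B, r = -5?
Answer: 33/82502 ≈ 0.00039999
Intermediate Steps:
m(B) = -5 + B
j = -33/14 (j = -5/4 + (-5 + 4/7)/4 = -5/4 + (¼)*(-31/7) = -5/4 - 31/28 = -33/14 ≈ -2.3571)
P = -1/5893 (P = 1/(-5909 + (-5 + 21)) = 1/(-5909 + 16) = 1/(-5893) = -1/5893 ≈ -0.00016969)
j*P = -33/14*(-1/5893) = 33/82502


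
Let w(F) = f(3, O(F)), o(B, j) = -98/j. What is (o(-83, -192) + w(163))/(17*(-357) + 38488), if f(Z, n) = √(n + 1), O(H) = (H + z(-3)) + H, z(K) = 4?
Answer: 49/3112224 + √331/32419 ≈ 0.00057694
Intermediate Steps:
O(H) = 4 + 2*H (O(H) = (H + 4) + H = (4 + H) + H = 4 + 2*H)
f(Z, n) = √(1 + n)
w(F) = √(5 + 2*F) (w(F) = √(1 + (4 + 2*F)) = √(5 + 2*F))
(o(-83, -192) + w(163))/(17*(-357) + 38488) = (-98/(-192) + √(5 + 2*163))/(17*(-357) + 38488) = (-98*(-1/192) + √(5 + 326))/(-6069 + 38488) = (49/96 + √331)/32419 = (49/96 + √331)*(1/32419) = 49/3112224 + √331/32419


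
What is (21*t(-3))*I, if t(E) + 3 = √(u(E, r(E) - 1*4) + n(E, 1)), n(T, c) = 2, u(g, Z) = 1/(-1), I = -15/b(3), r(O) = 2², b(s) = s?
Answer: 210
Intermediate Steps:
r(O) = 4
I = -5 (I = -15/3 = -15*⅓ = -5)
u(g, Z) = -1
t(E) = -2 (t(E) = -3 + √(-1 + 2) = -3 + √1 = -3 + 1 = -2)
(21*t(-3))*I = (21*(-2))*(-5) = -42*(-5) = 210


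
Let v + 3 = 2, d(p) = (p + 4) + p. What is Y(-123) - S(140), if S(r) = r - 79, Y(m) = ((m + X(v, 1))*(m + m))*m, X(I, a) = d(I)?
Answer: -3661279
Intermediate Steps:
d(p) = 4 + 2*p (d(p) = (4 + p) + p = 4 + 2*p)
v = -1 (v = -3 + 2 = -1)
X(I, a) = 4 + 2*I
Y(m) = 2*m**2*(2 + m) (Y(m) = ((m + (4 + 2*(-1)))*(m + m))*m = ((m + (4 - 2))*(2*m))*m = ((m + 2)*(2*m))*m = ((2 + m)*(2*m))*m = (2*m*(2 + m))*m = 2*m**2*(2 + m))
S(r) = -79 + r
Y(-123) - S(140) = 2*(-123)**2*(2 - 123) - (-79 + 140) = 2*15129*(-121) - 1*61 = -3661218 - 61 = -3661279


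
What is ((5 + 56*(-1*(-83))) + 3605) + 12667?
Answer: 20925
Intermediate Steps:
((5 + 56*(-1*(-83))) + 3605) + 12667 = ((5 + 56*83) + 3605) + 12667 = ((5 + 4648) + 3605) + 12667 = (4653 + 3605) + 12667 = 8258 + 12667 = 20925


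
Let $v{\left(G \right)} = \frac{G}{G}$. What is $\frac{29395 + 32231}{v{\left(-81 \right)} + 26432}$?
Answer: $\frac{20542}{8811} \approx 2.3314$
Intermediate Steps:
$v{\left(G \right)} = 1$
$\frac{29395 + 32231}{v{\left(-81 \right)} + 26432} = \frac{29395 + 32231}{1 + 26432} = \frac{61626}{26433} = 61626 \cdot \frac{1}{26433} = \frac{20542}{8811}$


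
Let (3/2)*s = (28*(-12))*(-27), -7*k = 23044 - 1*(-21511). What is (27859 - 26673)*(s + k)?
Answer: -375962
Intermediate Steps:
k = -6365 (k = -(23044 - 1*(-21511))/7 = -(23044 + 21511)/7 = -⅐*44555 = -6365)
s = 6048 (s = 2*((28*(-12))*(-27))/3 = 2*(-336*(-27))/3 = (⅔)*9072 = 6048)
(27859 - 26673)*(s + k) = (27859 - 26673)*(6048 - 6365) = 1186*(-317) = -375962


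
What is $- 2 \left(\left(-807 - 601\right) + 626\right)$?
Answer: $1564$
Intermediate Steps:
$- 2 \left(\left(-807 - 601\right) + 626\right) = - 2 \left(-1408 + 626\right) = \left(-2\right) \left(-782\right) = 1564$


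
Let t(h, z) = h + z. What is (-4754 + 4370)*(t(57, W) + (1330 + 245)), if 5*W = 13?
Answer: -3138432/5 ≈ -6.2769e+5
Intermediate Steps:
W = 13/5 (W = (⅕)*13 = 13/5 ≈ 2.6000)
(-4754 + 4370)*(t(57, W) + (1330 + 245)) = (-4754 + 4370)*((57 + 13/5) + (1330 + 245)) = -384*(298/5 + 1575) = -384*8173/5 = -3138432/5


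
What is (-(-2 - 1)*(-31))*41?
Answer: -3813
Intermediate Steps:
(-(-2 - 1)*(-31))*41 = (-1*(-3)*(-31))*41 = (3*(-31))*41 = -93*41 = -3813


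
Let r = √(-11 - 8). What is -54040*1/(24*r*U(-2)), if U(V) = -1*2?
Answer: -6755*I*√19/114 ≈ -258.28*I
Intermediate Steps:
U(V) = -2
r = I*√19 (r = √(-19) = I*√19 ≈ 4.3589*I)
-54040*1/(24*r*U(-2)) = -54040*I*√19/912 = -6755*I*√19/114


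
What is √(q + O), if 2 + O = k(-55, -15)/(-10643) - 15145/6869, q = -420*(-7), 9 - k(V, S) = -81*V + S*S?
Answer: √15692994669060423770/73106767 ≈ 54.187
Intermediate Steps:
k(V, S) = 9 - S² + 81*V (k(V, S) = 9 - (-81*V + S*S) = 9 - (-81*V + S²) = 9 - (S² - 81*V) = 9 + (-S² + 81*V) = 9 - S² + 81*V)
q = 2940
O = -275316670/73106767 (O = -2 + ((9 - 1*(-15)² + 81*(-55))/(-10643) - 15145/6869) = -2 + ((9 - 1*225 - 4455)*(-1/10643) - 15145*1/6869) = -2 + ((9 - 225 - 4455)*(-1/10643) - 15145/6869) = -2 + (-4671*(-1/10643) - 15145/6869) = -2 + (4671/10643 - 15145/6869) = -2 - 129103136/73106767 = -275316670/73106767 ≈ -3.7660)
√(q + O) = √(2940 - 275316670/73106767) = √(214658578310/73106767) = √15692994669060423770/73106767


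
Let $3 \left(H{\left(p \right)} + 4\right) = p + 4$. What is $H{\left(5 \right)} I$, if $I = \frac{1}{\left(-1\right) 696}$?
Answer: $\frac{1}{696} \approx 0.0014368$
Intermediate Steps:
$H{\left(p \right)} = - \frac{8}{3} + \frac{p}{3}$ ($H{\left(p \right)} = -4 + \frac{p + 4}{3} = -4 + \frac{4 + p}{3} = -4 + \left(\frac{4}{3} + \frac{p}{3}\right) = - \frac{8}{3} + \frac{p}{3}$)
$I = - \frac{1}{696}$ ($I = \frac{1}{-696} = - \frac{1}{696} \approx -0.0014368$)
$H{\left(5 \right)} I = \left(- \frac{8}{3} + \frac{1}{3} \cdot 5\right) \left(- \frac{1}{696}\right) = \left(- \frac{8}{3} + \frac{5}{3}\right) \left(- \frac{1}{696}\right) = \left(-1\right) \left(- \frac{1}{696}\right) = \frac{1}{696}$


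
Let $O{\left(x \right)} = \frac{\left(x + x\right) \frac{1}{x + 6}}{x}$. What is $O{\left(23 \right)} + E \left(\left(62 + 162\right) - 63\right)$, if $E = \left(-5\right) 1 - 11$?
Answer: $- \frac{74702}{29} \approx -2575.9$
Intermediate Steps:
$E = -16$ ($E = -5 - 11 = -16$)
$O{\left(x \right)} = \frac{2}{6 + x}$ ($O{\left(x \right)} = \frac{2 x \frac{1}{6 + x}}{x} = \frac{2}{6 + x}$)
$O{\left(23 \right)} + E \left(\left(62 + 162\right) - 63\right) = \frac{2}{6 + 23} - 16 \left(\left(62 + 162\right) - 63\right) = \frac{2}{29} - 16 \left(224 - 63\right) = 2 \cdot \frac{1}{29} - 2576 = \frac{2}{29} - 2576 = - \frac{74702}{29}$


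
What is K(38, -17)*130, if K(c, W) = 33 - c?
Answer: -650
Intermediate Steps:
K(38, -17)*130 = (33 - 1*38)*130 = (33 - 38)*130 = -5*130 = -650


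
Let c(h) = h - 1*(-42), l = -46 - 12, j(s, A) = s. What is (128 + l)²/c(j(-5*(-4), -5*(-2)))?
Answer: 2450/31 ≈ 79.032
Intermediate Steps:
l = -58
c(h) = 42 + h (c(h) = h + 42 = 42 + h)
(128 + l)²/c(j(-5*(-4), -5*(-2))) = (128 - 58)²/(42 - 5*(-4)) = 70²/(42 + 20) = 4900/62 = 4900*(1/62) = 2450/31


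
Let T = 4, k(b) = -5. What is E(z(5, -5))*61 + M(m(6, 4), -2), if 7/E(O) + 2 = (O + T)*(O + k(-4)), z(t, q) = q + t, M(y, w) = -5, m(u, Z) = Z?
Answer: -537/22 ≈ -24.409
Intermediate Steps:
E(O) = 7/(-2 + (-5 + O)*(4 + O)) (E(O) = 7/(-2 + (O + 4)*(O - 5)) = 7/(-2 + (4 + O)*(-5 + O)) = 7/(-2 + (-5 + O)*(4 + O)))
E(z(5, -5))*61 + M(m(6, 4), -2) = (7/(-22 + (-5 + 5)**2 - (-5 + 5)))*61 - 5 = (7/(-22 + 0**2 - 1*0))*61 - 5 = (7/(-22 + 0 + 0))*61 - 5 = (7/(-22))*61 - 5 = (7*(-1/22))*61 - 5 = -7/22*61 - 5 = -427/22 - 5 = -537/22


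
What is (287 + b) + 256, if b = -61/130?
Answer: 70529/130 ≈ 542.53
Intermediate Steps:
b = -61/130 (b = -61*1/130 = -61/130 ≈ -0.46923)
(287 + b) + 256 = (287 - 61/130) + 256 = 37249/130 + 256 = 70529/130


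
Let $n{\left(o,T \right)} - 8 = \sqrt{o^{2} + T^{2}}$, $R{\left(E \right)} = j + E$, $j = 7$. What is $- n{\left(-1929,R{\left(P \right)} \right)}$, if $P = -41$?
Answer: $-8 - \sqrt{3722197} \approx -1937.3$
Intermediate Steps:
$R{\left(E \right)} = 7 + E$
$n{\left(o,T \right)} = 8 + \sqrt{T^{2} + o^{2}}$ ($n{\left(o,T \right)} = 8 + \sqrt{o^{2} + T^{2}} = 8 + \sqrt{T^{2} + o^{2}}$)
$- n{\left(-1929,R{\left(P \right)} \right)} = - (8 + \sqrt{\left(7 - 41\right)^{2} + \left(-1929\right)^{2}}) = - (8 + \sqrt{\left(-34\right)^{2} + 3721041}) = - (8 + \sqrt{1156 + 3721041}) = - (8 + \sqrt{3722197}) = -8 - \sqrt{3722197}$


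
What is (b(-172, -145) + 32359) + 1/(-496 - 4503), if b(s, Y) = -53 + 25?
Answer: 161622668/4999 ≈ 32331.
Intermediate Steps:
b(s, Y) = -28
(b(-172, -145) + 32359) + 1/(-496 - 4503) = (-28 + 32359) + 1/(-496 - 4503) = 32331 + 1/(-4999) = 32331 - 1/4999 = 161622668/4999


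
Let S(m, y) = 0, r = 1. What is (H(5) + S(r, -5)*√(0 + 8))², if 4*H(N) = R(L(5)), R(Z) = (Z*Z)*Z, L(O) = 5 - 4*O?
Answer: 11390625/16 ≈ 7.1191e+5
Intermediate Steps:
R(Z) = Z³ (R(Z) = Z²*Z = Z³)
H(N) = -3375/4 (H(N) = (5 - 4*5)³/4 = (5 - 20)³/4 = (¼)*(-15)³ = (¼)*(-3375) = -3375/4)
(H(5) + S(r, -5)*√(0 + 8))² = (-3375/4 + 0*√(0 + 8))² = (-3375/4 + 0*√8)² = (-3375/4 + 0*(2*√2))² = (-3375/4 + 0)² = (-3375/4)² = 11390625/16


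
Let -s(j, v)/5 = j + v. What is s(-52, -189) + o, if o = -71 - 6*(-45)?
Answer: 1404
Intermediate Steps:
s(j, v) = -5*j - 5*v (s(j, v) = -5*(j + v) = -5*j - 5*v)
o = 199 (o = -71 + 270 = 199)
s(-52, -189) + o = (-5*(-52) - 5*(-189)) + 199 = (260 + 945) + 199 = 1205 + 199 = 1404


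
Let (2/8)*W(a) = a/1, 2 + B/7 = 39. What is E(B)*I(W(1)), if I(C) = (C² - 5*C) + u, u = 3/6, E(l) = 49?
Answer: -343/2 ≈ -171.50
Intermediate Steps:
B = 259 (B = -14 + 7*39 = -14 + 273 = 259)
W(a) = 4*a (W(a) = 4*(a/1) = 4*(a*1) = 4*a)
u = ½ (u = 3*(⅙) = ½ ≈ 0.50000)
I(C) = ½ + C² - 5*C (I(C) = (C² - 5*C) + ½ = ½ + C² - 5*C)
E(B)*I(W(1)) = 49*(½ + (4*1)² - 20) = 49*(½ + 4² - 5*4) = 49*(½ + 16 - 20) = 49*(-7/2) = -343/2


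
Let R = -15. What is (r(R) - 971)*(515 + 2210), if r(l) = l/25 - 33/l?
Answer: -2641615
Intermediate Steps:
r(l) = -33/l + l/25 (r(l) = l*(1/25) - 33/l = l/25 - 33/l = -33/l + l/25)
(r(R) - 971)*(515 + 2210) = ((-33/(-15) + (1/25)*(-15)) - 971)*(515 + 2210) = ((-33*(-1/15) - 3/5) - 971)*2725 = ((11/5 - 3/5) - 971)*2725 = (8/5 - 971)*2725 = -4847/5*2725 = -2641615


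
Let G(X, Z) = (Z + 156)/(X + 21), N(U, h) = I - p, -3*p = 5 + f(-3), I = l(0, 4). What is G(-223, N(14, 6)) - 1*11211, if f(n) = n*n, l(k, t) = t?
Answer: -3397180/303 ≈ -11212.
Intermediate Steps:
f(n) = n**2
I = 4
p = -14/3 (p = -(5 + (-3)**2)/3 = -(5 + 9)/3 = -1/3*14 = -14/3 ≈ -4.6667)
N(U, h) = 26/3 (N(U, h) = 4 - 1*(-14/3) = 4 + 14/3 = 26/3)
G(X, Z) = (156 + Z)/(21 + X)
G(-223, N(14, 6)) - 1*11211 = (156 + 26/3)/(21 - 223) - 1*11211 = (494/3)/(-202) - 11211 = -1/202*494/3 - 11211 = -247/303 - 11211 = -3397180/303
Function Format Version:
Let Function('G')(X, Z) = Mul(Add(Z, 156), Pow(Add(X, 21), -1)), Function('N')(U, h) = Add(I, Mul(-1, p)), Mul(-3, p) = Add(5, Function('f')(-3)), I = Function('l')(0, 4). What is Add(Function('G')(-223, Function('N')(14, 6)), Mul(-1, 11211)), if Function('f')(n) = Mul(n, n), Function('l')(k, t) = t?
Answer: Rational(-3397180, 303) ≈ -11212.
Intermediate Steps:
Function('f')(n) = Pow(n, 2)
I = 4
p = Rational(-14, 3) (p = Mul(Rational(-1, 3), Add(5, Pow(-3, 2))) = Mul(Rational(-1, 3), Add(5, 9)) = Mul(Rational(-1, 3), 14) = Rational(-14, 3) ≈ -4.6667)
Function('N')(U, h) = Rational(26, 3) (Function('N')(U, h) = Add(4, Mul(-1, Rational(-14, 3))) = Add(4, Rational(14, 3)) = Rational(26, 3))
Function('G')(X, Z) = Mul(Pow(Add(21, X), -1), Add(156, Z)) (Function('G')(X, Z) = Mul(Add(156, Z), Pow(Add(21, X), -1)) = Mul(Pow(Add(21, X), -1), Add(156, Z)))
Add(Function('G')(-223, Function('N')(14, 6)), Mul(-1, 11211)) = Add(Mul(Pow(Add(21, -223), -1), Add(156, Rational(26, 3))), Mul(-1, 11211)) = Add(Mul(Pow(-202, -1), Rational(494, 3)), -11211) = Add(Mul(Rational(-1, 202), Rational(494, 3)), -11211) = Add(Rational(-247, 303), -11211) = Rational(-3397180, 303)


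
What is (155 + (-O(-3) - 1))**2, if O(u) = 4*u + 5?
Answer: 25921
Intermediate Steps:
O(u) = 5 + 4*u
(155 + (-O(-3) - 1))**2 = (155 + (-(5 + 4*(-3)) - 1))**2 = (155 + (-(5 - 12) - 1))**2 = (155 + (-1*(-7) - 1))**2 = (155 + (7 - 1))**2 = (155 + 6)**2 = 161**2 = 25921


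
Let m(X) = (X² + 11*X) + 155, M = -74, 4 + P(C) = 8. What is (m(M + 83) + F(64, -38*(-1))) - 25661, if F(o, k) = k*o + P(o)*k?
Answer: -22742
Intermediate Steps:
P(C) = 4 (P(C) = -4 + 8 = 4)
F(o, k) = 4*k + k*o (F(o, k) = k*o + 4*k = 4*k + k*o)
m(X) = 155 + X² + 11*X
(m(M + 83) + F(64, -38*(-1))) - 25661 = ((155 + (-74 + 83)² + 11*(-74 + 83)) + (-38*(-1))*(4 + 64)) - 25661 = ((155 + 9² + 11*9) + 38*68) - 25661 = ((155 + 81 + 99) + 2584) - 25661 = (335 + 2584) - 25661 = 2919 - 25661 = -22742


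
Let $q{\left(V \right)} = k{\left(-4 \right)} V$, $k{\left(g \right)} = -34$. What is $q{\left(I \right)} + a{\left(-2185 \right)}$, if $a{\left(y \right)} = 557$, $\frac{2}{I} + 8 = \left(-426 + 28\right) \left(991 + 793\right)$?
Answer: $\frac{98873087}{177510} \approx 557.0$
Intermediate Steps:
$I = - \frac{1}{355020}$ ($I = \frac{2}{-8 + \left(-426 + 28\right) \left(991 + 793\right)} = \frac{2}{-8 - 710032} = \frac{2}{-710040} = 2 \left(- \frac{1}{710040}\right) = - \frac{1}{355020} \approx -2.8167 \cdot 10^{-6}$)
$q{\left(V \right)} = - 34 V$
$q{\left(I \right)} + a{\left(-2185 \right)} = \left(-34\right) \left(- \frac{1}{355020}\right) + 557 = \frac{17}{177510} + 557 = \frac{98873087}{177510}$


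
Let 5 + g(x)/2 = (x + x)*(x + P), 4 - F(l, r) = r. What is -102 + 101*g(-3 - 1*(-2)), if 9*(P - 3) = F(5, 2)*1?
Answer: -18088/9 ≈ -2009.8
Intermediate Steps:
F(l, r) = 4 - r
P = 29/9 (P = 3 + ((4 - 1*2)*1)/9 = 3 + ((4 - 2)*1)/9 = 3 + (2*1)/9 = 3 + (1/9)*2 = 3 + 2/9 = 29/9 ≈ 3.2222)
g(x) = -10 + 4*x*(29/9 + x) (g(x) = -10 + 2*((x + x)*(x + 29/9)) = -10 + 2*((2*x)*(29/9 + x)) = -10 + 2*(2*x*(29/9 + x)) = -10 + 4*x*(29/9 + x))
-102 + 101*g(-3 - 1*(-2)) = -102 + 101*(-10 + 4*(-3 - 1*(-2))**2 + 116*(-3 - 1*(-2))/9) = -102 + 101*(-10 + 4*(-3 + 2)**2 + 116*(-3 + 2)/9) = -102 + 101*(-10 + 4*(-1)**2 + (116/9)*(-1)) = -102 + 101*(-10 + 4*1 - 116/9) = -102 + 101*(-10 + 4 - 116/9) = -102 + 101*(-170/9) = -102 - 17170/9 = -18088/9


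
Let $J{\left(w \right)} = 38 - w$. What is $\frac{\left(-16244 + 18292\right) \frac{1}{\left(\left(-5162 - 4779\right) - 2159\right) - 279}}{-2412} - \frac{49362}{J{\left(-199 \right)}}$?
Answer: $- \frac{122821451350}{589698423} \approx -208.28$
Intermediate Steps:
$\frac{\left(-16244 + 18292\right) \frac{1}{\left(\left(-5162 - 4779\right) - 2159\right) - 279}}{-2412} - \frac{49362}{J{\left(-199 \right)}} = \frac{\left(-16244 + 18292\right) \frac{1}{\left(\left(-5162 - 4779\right) - 2159\right) - 279}}{-2412} - \frac{49362}{38 - -199} = \frac{2048}{\left(-9941 - 2159\right) - 279} \left(- \frac{1}{2412}\right) - \frac{49362}{38 + 199} = \frac{2048}{-12100 - 279} \left(- \frac{1}{2412}\right) - \frac{49362}{237} = \frac{2048}{-12379} \left(- \frac{1}{2412}\right) - \frac{16454}{79} = 2048 \left(- \frac{1}{12379}\right) \left(- \frac{1}{2412}\right) - \frac{16454}{79} = \left(- \frac{2048}{12379}\right) \left(- \frac{1}{2412}\right) - \frac{16454}{79} = \frac{512}{7464537} - \frac{16454}{79} = - \frac{122821451350}{589698423}$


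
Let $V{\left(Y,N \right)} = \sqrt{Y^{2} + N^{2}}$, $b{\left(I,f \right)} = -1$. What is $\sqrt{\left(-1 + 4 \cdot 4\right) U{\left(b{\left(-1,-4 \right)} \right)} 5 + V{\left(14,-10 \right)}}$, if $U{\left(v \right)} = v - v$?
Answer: $\sqrt[4]{296} \approx 4.1479$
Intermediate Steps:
$U{\left(v \right)} = 0$
$V{\left(Y,N \right)} = \sqrt{N^{2} + Y^{2}}$
$\sqrt{\left(-1 + 4 \cdot 4\right) U{\left(b{\left(-1,-4 \right)} \right)} 5 + V{\left(14,-10 \right)}} = \sqrt{\left(-1 + 4 \cdot 4\right) 0 \cdot 5 + \sqrt{\left(-10\right)^{2} + 14^{2}}} = \sqrt{\left(-1 + 16\right) 0 \cdot 5 + \sqrt{100 + 196}} = \sqrt{15 \cdot 0 \cdot 5 + \sqrt{296}} = \sqrt{0 \cdot 5 + 2 \sqrt{74}} = \sqrt{0 + 2 \sqrt{74}} = \sqrt{2 \sqrt{74}} = 2^{\frac{3}{4}} \sqrt[4]{37}$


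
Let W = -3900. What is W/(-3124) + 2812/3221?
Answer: 5336647/2515601 ≈ 2.1214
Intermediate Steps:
W/(-3124) + 2812/3221 = -3900/(-3124) + 2812/3221 = -3900*(-1/3124) + 2812*(1/3221) = 975/781 + 2812/3221 = 5336647/2515601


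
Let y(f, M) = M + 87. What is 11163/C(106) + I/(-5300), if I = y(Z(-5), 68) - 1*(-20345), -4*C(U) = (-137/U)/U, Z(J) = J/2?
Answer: 26590595131/7261 ≈ 3.6621e+6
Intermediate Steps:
Z(J) = J/2 (Z(J) = J*(1/2) = J/2)
C(U) = 137/(4*U**2) (C(U) = -(-137/U)/(4*U) = -(-137)/(4*U**2) = 137/(4*U**2))
y(f, M) = 87 + M
I = 20500 (I = (87 + 68) - 1*(-20345) = 155 + 20345 = 20500)
11163/C(106) + I/(-5300) = 11163/(((137/4)/106**2)) + 20500/(-5300) = 11163/(((137/4)*(1/11236))) + 20500*(-1/5300) = 11163/(137/44944) - 205/53 = 11163*(44944/137) - 205/53 = 501709872/137 - 205/53 = 26590595131/7261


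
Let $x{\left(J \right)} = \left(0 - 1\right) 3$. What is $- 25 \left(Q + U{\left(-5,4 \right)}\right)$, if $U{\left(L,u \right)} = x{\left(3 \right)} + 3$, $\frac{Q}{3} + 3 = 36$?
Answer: $-2475$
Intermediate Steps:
$Q = 99$ ($Q = -9 + 3 \cdot 36 = -9 + 108 = 99$)
$x{\left(J \right)} = -3$ ($x{\left(J \right)} = \left(-1\right) 3 = -3$)
$U{\left(L,u \right)} = 0$ ($U{\left(L,u \right)} = -3 + 3 = 0$)
$- 25 \left(Q + U{\left(-5,4 \right)}\right) = - 25 \left(99 + 0\right) = \left(-25\right) 99 = -2475$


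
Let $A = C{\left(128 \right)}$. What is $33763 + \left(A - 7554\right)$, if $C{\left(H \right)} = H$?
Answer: $26337$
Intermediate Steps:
$A = 128$
$33763 + \left(A - 7554\right) = 33763 + \left(128 - 7554\right) = 33763 - 7426 = 26337$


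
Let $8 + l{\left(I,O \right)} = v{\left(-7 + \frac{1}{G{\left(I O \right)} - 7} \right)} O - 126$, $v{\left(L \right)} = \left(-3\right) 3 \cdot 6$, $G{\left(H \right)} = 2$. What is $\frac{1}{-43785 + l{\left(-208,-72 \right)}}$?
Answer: $- \frac{1}{40031} \approx -2.4981 \cdot 10^{-5}$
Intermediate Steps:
$v{\left(L \right)} = -54$ ($v{\left(L \right)} = \left(-9\right) 6 = -54$)
$l{\left(I,O \right)} = -134 - 54 O$ ($l{\left(I,O \right)} = -8 - \left(126 + 54 O\right) = -134 - 54 O$)
$\frac{1}{-43785 + l{\left(-208,-72 \right)}} = \frac{1}{-43785 - -3754} = \frac{1}{-43785 + \left(-134 + 3888\right)} = \frac{1}{-43785 + 3754} = \frac{1}{-40031} = - \frac{1}{40031}$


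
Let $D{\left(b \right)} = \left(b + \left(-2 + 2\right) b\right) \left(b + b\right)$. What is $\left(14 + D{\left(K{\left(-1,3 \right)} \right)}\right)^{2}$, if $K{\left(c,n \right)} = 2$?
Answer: $484$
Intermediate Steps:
$D{\left(b \right)} = 2 b^{2}$ ($D{\left(b \right)} = \left(b + 0 b\right) 2 b = \left(b + 0\right) 2 b = b 2 b = 2 b^{2}$)
$\left(14 + D{\left(K{\left(-1,3 \right)} \right)}\right)^{2} = \left(14 + 2 \cdot 2^{2}\right)^{2} = \left(14 + 2 \cdot 4\right)^{2} = \left(14 + 8\right)^{2} = 22^{2} = 484$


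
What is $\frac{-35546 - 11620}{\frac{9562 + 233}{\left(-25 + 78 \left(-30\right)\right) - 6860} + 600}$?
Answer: $- \frac{4143870}{52621} \approx -78.749$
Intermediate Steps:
$\frac{-35546 - 11620}{\frac{9562 + 233}{\left(-25 + 78 \left(-30\right)\right) - 6860} + 600} = - \frac{47166}{\frac{9795}{\left(-25 - 2340\right) - 6860} + 600} = - \frac{47166}{\frac{9795}{-2365 - 6860} + 600} = - \frac{47166}{\frac{9795}{-9225} + 600} = - \frac{47166}{9795 \left(- \frac{1}{9225}\right) + 600} = - \frac{47166}{- \frac{653}{615} + 600} = - \frac{47166}{\frac{368347}{615}} = \left(-47166\right) \frac{615}{368347} = - \frac{4143870}{52621}$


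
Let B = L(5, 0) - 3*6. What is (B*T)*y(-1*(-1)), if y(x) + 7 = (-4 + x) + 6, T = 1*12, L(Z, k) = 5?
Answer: 624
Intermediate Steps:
B = -13 (B = 5 - 3*6 = 5 - 18 = -13)
T = 12
y(x) = -5 + x (y(x) = -7 + ((-4 + x) + 6) = -7 + (2 + x) = -5 + x)
(B*T)*y(-1*(-1)) = (-13*12)*(-5 - 1*(-1)) = -156*(-5 + 1) = -156*(-4) = 624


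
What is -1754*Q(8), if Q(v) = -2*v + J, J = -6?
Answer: 38588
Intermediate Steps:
Q(v) = -6 - 2*v (Q(v) = -2*v - 6 = -6 - 2*v)
-1754*Q(8) = -1754*(-6 - 2*8) = -1754*(-6 - 16) = -1754*(-22) = 38588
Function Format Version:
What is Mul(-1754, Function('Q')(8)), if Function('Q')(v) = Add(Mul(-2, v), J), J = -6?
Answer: 38588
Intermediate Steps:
Function('Q')(v) = Add(-6, Mul(-2, v)) (Function('Q')(v) = Add(Mul(-2, v), -6) = Add(-6, Mul(-2, v)))
Mul(-1754, Function('Q')(8)) = Mul(-1754, Add(-6, Mul(-2, 8))) = Mul(-1754, Add(-6, -16)) = Mul(-1754, -22) = 38588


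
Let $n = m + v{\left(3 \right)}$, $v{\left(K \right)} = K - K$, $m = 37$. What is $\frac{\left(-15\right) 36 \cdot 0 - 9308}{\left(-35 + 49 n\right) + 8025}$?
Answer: $- \frac{9308}{9803} \approx -0.9495$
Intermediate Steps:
$v{\left(K \right)} = 0$
$n = 37$ ($n = 37 + 0 = 37$)
$\frac{\left(-15\right) 36 \cdot 0 - 9308}{\left(-35 + 49 n\right) + 8025} = \frac{\left(-15\right) 36 \cdot 0 - 9308}{\left(-35 + 49 \cdot 37\right) + 8025} = \frac{\left(-540\right) 0 - 9308}{\left(-35 + 1813\right) + 8025} = \frac{0 - 9308}{1778 + 8025} = - \frac{9308}{9803}$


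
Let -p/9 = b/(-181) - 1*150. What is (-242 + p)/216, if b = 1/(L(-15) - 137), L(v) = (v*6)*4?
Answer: 99672347/19430712 ≈ 5.1296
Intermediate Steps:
L(v) = 24*v (L(v) = (6*v)*4 = 24*v)
b = -1/497 (b = 1/(24*(-15) - 137) = 1/(-360 - 137) = 1/(-497) = -1/497 ≈ -0.0020121)
p = 121441941/89957 (p = -9*(-1/497/(-181) - 1*150) = -9*(-1/497*(-1/181) - 150) = -9*(1/89957 - 150) = -9*(-13493549/89957) = 121441941/89957 ≈ 1350.0)
(-242 + p)/216 = (-242 + 121441941/89957)/216 = (99672347/89957)*(1/216) = 99672347/19430712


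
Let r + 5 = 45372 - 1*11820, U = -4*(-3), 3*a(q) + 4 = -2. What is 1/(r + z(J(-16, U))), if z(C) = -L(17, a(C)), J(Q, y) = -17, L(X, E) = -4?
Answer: 1/33551 ≈ 2.9805e-5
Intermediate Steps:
a(q) = -2 (a(q) = -4/3 + (⅓)*(-2) = -4/3 - ⅔ = -2)
U = 12
z(C) = 4 (z(C) = -1*(-4) = 4)
r = 33547 (r = -5 + (45372 - 1*11820) = -5 + (45372 - 11820) = -5 + 33552 = 33547)
1/(r + z(J(-16, U))) = 1/(33547 + 4) = 1/33551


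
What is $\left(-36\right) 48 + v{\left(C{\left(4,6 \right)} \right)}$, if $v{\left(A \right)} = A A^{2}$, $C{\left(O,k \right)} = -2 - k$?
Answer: $-2240$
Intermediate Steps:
$v{\left(A \right)} = A^{3}$
$\left(-36\right) 48 + v{\left(C{\left(4,6 \right)} \right)} = \left(-36\right) 48 + \left(-2 - 6\right)^{3} = -1728 + \left(-2 - 6\right)^{3} = -1728 + \left(-8\right)^{3} = -1728 - 512 = -2240$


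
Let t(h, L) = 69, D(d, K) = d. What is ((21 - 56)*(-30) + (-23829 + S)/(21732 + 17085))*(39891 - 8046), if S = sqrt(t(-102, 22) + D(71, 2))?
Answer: 144130544305/4313 + 21230*sqrt(35)/12939 ≈ 3.3418e+7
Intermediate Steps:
S = 2*sqrt(35) (S = sqrt(69 + 71) = sqrt(140) = 2*sqrt(35) ≈ 11.832)
((21 - 56)*(-30) + (-23829 + S)/(21732 + 17085))*(39891 - 8046) = ((21 - 56)*(-30) + (-23829 + 2*sqrt(35))/(21732 + 17085))*(39891 - 8046) = (-35*(-30) + (-23829 + 2*sqrt(35))/38817)*31845 = (1050 + (-23829 + 2*sqrt(35))*(1/38817))*31845 = (1050 + (-7943/12939 + 2*sqrt(35)/38817))*31845 = (13578007/12939 + 2*sqrt(35)/38817)*31845 = 144130544305/4313 + 21230*sqrt(35)/12939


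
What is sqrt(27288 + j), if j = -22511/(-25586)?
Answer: sqrt(17864484956494)/25586 ≈ 165.19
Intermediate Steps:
j = 22511/25586 (j = -22511*(-1/25586) = 22511/25586 ≈ 0.87982)
sqrt(27288 + j) = sqrt(27288 + 22511/25586) = sqrt(698213279/25586) = sqrt(17864484956494)/25586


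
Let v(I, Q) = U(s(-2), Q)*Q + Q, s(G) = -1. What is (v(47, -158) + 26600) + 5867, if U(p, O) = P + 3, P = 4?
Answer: 31203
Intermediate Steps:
U(p, O) = 7 (U(p, O) = 4 + 3 = 7)
v(I, Q) = 8*Q (v(I, Q) = 7*Q + Q = 8*Q)
(v(47, -158) + 26600) + 5867 = (8*(-158) + 26600) + 5867 = (-1264 + 26600) + 5867 = 25336 + 5867 = 31203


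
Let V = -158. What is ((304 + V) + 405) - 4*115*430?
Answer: -197249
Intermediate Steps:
((304 + V) + 405) - 4*115*430 = ((304 - 158) + 405) - 4*115*430 = (146 + 405) - 460*430 = 551 - 197800 = -197249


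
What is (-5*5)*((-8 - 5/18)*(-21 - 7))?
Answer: -52150/9 ≈ -5794.4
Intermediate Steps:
(-5*5)*((-8 - 5/18)*(-21 - 7)) = -25*(-8 - 5*1/18)*(-28) = -25*(-8 - 5/18)*(-28) = -(-3725)*(-28)/18 = -25*2086/9 = -52150/9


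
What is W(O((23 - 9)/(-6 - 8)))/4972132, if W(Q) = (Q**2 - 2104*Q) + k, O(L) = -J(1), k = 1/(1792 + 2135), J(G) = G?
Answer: 2066584/4881390591 ≈ 0.00042336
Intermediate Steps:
k = 1/3927 ≈ 0.00025465
O(L) = -1 (O(L) = -1*1 = -1)
W(Q) = 1/3927 + Q**2 - 2104*Q (W(Q) = (Q**2 - 2104*Q) + 1/3927 = 1/3927 + Q**2 - 2104*Q)
W(O((23 - 9)/(-6 - 8)))/4972132 = (1/3927 + (-1)**2 - 2104*(-1))/4972132 = (1/3927 + 1 + 2104)*(1/4972132) = (8266336/3927)*(1/4972132) = 2066584/4881390591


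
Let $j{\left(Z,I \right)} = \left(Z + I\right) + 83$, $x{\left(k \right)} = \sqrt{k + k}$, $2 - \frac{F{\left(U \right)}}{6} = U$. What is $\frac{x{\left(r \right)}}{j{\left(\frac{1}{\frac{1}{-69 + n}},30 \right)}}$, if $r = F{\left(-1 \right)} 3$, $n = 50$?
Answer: $\frac{3 \sqrt{3}}{47} \approx 0.11056$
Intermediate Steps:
$F{\left(U \right)} = 12 - 6 U$
$r = 54$ ($r = \left(12 - -6\right) 3 = \left(12 + 6\right) 3 = 18 \cdot 3 = 54$)
$x{\left(k \right)} = \sqrt{2} \sqrt{k}$ ($x{\left(k \right)} = \sqrt{2 k} = \sqrt{2} \sqrt{k}$)
$j{\left(Z,I \right)} = 83 + I + Z$ ($j{\left(Z,I \right)} = \left(I + Z\right) + 83 = 83 + I + Z$)
$\frac{x{\left(r \right)}}{j{\left(\frac{1}{\frac{1}{-69 + n}},30 \right)}} = \frac{\sqrt{2} \sqrt{54}}{83 + 30 + \frac{1}{\frac{1}{-69 + 50}}} = \frac{\sqrt{2} \cdot 3 \sqrt{6}}{83 + 30 + \frac{1}{\frac{1}{-19}}} = \frac{6 \sqrt{3}}{83 + 30 + \frac{1}{- \frac{1}{19}}} = \frac{6 \sqrt{3}}{83 + 30 - 19} = \frac{6 \sqrt{3}}{94} = 6 \sqrt{3} \cdot \frac{1}{94} = \frac{3 \sqrt{3}}{47}$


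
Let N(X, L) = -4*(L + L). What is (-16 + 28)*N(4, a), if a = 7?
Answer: -672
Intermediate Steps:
N(X, L) = -8*L
(-16 + 28)*N(4, a) = (-16 + 28)*(-8*7) = 12*(-56) = -672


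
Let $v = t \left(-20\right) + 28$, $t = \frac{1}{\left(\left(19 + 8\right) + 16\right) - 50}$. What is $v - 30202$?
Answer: $- \frac{211198}{7} \approx -30171.0$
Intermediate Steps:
$t = - \frac{1}{7}$ ($t = \frac{1}{\left(27 + 16\right) - 50} = \frac{1}{43 - 50} = \frac{1}{-7} = - \frac{1}{7} \approx -0.14286$)
$v = \frac{216}{7}$ ($v = \left(- \frac{1}{7}\right) \left(-20\right) + 28 = \frac{20}{7} + 28 = \frac{216}{7} \approx 30.857$)
$v - 30202 = \frac{216}{7} - 30202 = - \frac{211198}{7}$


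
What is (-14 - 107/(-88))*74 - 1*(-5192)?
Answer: 186823/44 ≈ 4246.0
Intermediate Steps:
(-14 - 107/(-88))*74 - 1*(-5192) = (-14 - 107*(-1/88))*74 + 5192 = (-14 + 107/88)*74 + 5192 = -1125/88*74 + 5192 = -41625/44 + 5192 = 186823/44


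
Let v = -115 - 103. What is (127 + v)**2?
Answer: 8281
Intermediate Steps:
v = -218
(127 + v)**2 = (127 - 218)**2 = (-91)**2 = 8281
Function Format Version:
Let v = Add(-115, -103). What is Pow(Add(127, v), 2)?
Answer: 8281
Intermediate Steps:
v = -218
Pow(Add(127, v), 2) = Pow(Add(127, -218), 2) = Pow(-91, 2) = 8281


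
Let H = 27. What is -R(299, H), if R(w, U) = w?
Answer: -299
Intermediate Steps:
-R(299, H) = -1*299 = -299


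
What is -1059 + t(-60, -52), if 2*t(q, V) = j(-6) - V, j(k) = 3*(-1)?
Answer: -2069/2 ≈ -1034.5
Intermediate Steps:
j(k) = -3
t(q, V) = -3/2 - V/2 (t(q, V) = (-3 - V)/2 = -3/2 - V/2)
-1059 + t(-60, -52) = -1059 + (-3/2 - ½*(-52)) = -1059 + (-3/2 + 26) = -1059 + 49/2 = -2069/2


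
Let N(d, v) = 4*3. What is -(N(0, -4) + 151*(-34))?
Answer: 5122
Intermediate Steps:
N(d, v) = 12
-(N(0, -4) + 151*(-34)) = -(12 + 151*(-34)) = -(12 - 5134) = -1*(-5122) = 5122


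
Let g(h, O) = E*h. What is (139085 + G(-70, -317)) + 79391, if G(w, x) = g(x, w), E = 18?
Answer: 212770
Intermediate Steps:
g(h, O) = 18*h
G(w, x) = 18*x
(139085 + G(-70, -317)) + 79391 = (139085 + 18*(-317)) + 79391 = (139085 - 5706) + 79391 = 133379 + 79391 = 212770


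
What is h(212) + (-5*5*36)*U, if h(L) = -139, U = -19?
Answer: 16961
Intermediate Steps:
h(212) + (-5*5*36)*U = -139 + (-5*5*36)*(-19) = -139 - 25*36*(-19) = -139 - 900*(-19) = -139 + 17100 = 16961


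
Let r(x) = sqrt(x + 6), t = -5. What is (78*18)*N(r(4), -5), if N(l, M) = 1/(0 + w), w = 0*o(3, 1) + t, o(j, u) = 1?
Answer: -1404/5 ≈ -280.80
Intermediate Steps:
w = -5 (w = 0*1 - 5 = 0 - 5 = -5)
r(x) = sqrt(6 + x)
N(l, M) = -1/5 (N(l, M) = 1/(0 - 5) = 1/(-5) = -1/5)
(78*18)*N(r(4), -5) = (78*18)*(-1/5) = 1404*(-1/5) = -1404/5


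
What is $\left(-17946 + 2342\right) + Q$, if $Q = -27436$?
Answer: $-43040$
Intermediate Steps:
$\left(-17946 + 2342\right) + Q = \left(-17946 + 2342\right) - 27436 = -15604 - 27436 = -43040$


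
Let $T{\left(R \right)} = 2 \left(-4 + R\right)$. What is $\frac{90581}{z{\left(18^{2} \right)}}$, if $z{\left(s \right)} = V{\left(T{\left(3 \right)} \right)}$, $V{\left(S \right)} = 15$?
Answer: $\frac{90581}{15} \approx 6038.7$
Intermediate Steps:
$T{\left(R \right)} = -8 + 2 R$
$z{\left(s \right)} = 15$
$\frac{90581}{z{\left(18^{2} \right)}} = \frac{90581}{15}$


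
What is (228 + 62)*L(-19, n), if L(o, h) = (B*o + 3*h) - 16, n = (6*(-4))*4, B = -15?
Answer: -5510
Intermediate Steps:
n = -96 (n = -24*4 = -96)
L(o, h) = -16 - 15*o + 3*h (L(o, h) = (-15*o + 3*h) - 16 = -16 - 15*o + 3*h)
(228 + 62)*L(-19, n) = (228 + 62)*(-16 - 15*(-19) + 3*(-96)) = 290*(-16 + 285 - 288) = 290*(-19) = -5510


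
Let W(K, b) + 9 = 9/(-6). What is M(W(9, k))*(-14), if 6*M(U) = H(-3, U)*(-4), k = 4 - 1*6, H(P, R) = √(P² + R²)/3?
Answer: 14*√53/3 ≈ 33.974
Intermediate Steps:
H(P, R) = √(P² + R²)/3 (H(P, R) = √(P² + R²)*(⅓) = √(P² + R²)/3)
k = -2 (k = 4 - 6 = -2)
W(K, b) = -21/2 (W(K, b) = -9 + 9/(-6) = -9 + 9*(-⅙) = -9 - 3/2 = -21/2)
M(U) = -2*√(9 + U²)/9 (M(U) = ((√((-3)² + U²)/3)*(-4))/6 = ((√(9 + U²)/3)*(-4))/6 = (-4*√(9 + U²)/3)/6 = -2*√(9 + U²)/9)
M(W(9, k))*(-14) = -2*√(9 + (-21/2)²)/9*(-14) = -2*√(9 + 441/4)/9*(-14) = -√53/3*(-14) = 14*√53/3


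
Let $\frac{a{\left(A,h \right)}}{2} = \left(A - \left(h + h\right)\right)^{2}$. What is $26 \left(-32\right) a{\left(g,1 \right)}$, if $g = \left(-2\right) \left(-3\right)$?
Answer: $-26624$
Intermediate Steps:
$g = 6$
$a{\left(A,h \right)} = 2 \left(A - 2 h\right)^{2}$ ($a{\left(A,h \right)} = 2 \left(A - \left(h + h\right)\right)^{2} = 2 \left(A - 2 h\right)^{2}$)
$26 \left(-32\right) a{\left(g,1 \right)} = 26 \left(-32\right) 2 \left(6 - 2\right)^{2} = - 832 \cdot 2 \left(6 - 2\right)^{2} = - 832 \cdot 2 \cdot 4^{2} = - 832 \cdot 2 \cdot 16 = \left(-832\right) 32 = -26624$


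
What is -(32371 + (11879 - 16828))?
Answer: -27422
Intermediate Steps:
-(32371 + (11879 - 16828)) = -(32371 - 4949) = -1*27422 = -27422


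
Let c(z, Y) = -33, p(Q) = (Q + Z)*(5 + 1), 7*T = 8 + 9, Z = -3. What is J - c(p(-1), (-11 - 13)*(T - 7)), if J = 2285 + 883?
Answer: 3201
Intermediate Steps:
T = 17/7 (T = (8 + 9)/7 = (⅐)*17 = 17/7 ≈ 2.4286)
p(Q) = -18 + 6*Q (p(Q) = (Q - 3)*(5 + 1) = (-3 + Q)*6 = -18 + 6*Q)
J = 3168
J - c(p(-1), (-11 - 13)*(T - 7)) = 3168 - 1*(-33) = 3168 + 33 = 3201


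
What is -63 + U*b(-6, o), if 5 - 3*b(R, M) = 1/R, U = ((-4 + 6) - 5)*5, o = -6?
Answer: -533/6 ≈ -88.833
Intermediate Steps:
U = -15 (U = (2 - 5)*5 = -3*5 = -15)
b(R, M) = 5/3 - 1/(3*R)
-63 + U*b(-6, o) = -63 - 5*(-1 + 5*(-6))/(-6) = -63 - 5*(-1)*(-1 - 30)/6 = -63 - 5*(-1)*(-31)/6 = -63 - 15*31/18 = -63 - 155/6 = -533/6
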